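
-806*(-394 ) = 317564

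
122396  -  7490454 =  - 7368058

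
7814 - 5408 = 2406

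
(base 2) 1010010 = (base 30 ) 2M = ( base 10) 82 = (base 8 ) 122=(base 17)4e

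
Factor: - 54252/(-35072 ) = 99/64  =  2^( -6 )*3^2*11^1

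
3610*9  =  32490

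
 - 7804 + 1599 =- 6205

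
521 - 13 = 508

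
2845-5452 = - 2607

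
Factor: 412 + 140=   552 = 2^3*3^1*23^1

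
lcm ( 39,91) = 273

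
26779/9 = 2975 + 4/9 = 2975.44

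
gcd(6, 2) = 2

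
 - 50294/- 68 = 25147/34=739.62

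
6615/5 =1323  =  1323.00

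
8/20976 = 1/2622 = 0.00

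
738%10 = 8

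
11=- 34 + 45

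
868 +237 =1105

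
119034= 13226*9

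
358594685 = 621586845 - 262992160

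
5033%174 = 161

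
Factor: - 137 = - 137^1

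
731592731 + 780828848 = 1512421579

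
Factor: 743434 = 2^1*503^1 * 739^1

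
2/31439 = 2/31439 =0.00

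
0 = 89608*0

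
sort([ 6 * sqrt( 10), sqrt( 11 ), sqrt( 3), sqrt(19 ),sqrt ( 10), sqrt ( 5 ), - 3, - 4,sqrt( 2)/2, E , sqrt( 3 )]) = [ - 4, - 3,  sqrt( 2 )/2, sqrt(3),sqrt( 3), sqrt( 5),E,sqrt(10), sqrt( 11 ), sqrt(19 ),6*sqrt( 10)] 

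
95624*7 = 669368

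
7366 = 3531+3835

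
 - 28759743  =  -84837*339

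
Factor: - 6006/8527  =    -  2^1*3^1*7^1 * 11^1*13^1*8527^(-1)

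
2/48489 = 2/48489= 0.00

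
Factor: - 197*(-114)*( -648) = -2^4 * 3^5*19^1*197^1 = - 14552784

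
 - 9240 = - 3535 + - 5705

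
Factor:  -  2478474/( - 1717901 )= 2^1*3^2*17^( - 1 )*19^1*139^( - 1)*727^(-1 )*7247^1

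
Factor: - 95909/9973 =-11^1 *8719^1*9973^( - 1)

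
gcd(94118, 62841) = 1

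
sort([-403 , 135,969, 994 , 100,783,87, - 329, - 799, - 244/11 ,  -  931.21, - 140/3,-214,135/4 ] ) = [- 931.21, - 799,-403, - 329,-214, - 140/3, - 244/11, 135/4,87, 100,135,  783,969,994]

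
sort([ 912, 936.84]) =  [912,936.84]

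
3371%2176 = 1195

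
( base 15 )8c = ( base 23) 5h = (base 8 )204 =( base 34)3u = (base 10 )132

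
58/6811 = 58/6811 = 0.01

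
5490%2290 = 910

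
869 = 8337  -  7468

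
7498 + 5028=12526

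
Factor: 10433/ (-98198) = -2^(  -  1 )*37^( - 1) * 1327^( - 1)*10433^1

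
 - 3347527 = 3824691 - 7172218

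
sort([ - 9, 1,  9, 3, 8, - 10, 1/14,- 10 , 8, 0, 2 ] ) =[ - 10, - 10, - 9,  0 , 1/14, 1, 2, 3, 8, 8,  9] 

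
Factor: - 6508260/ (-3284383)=2^2*3^2 * 5^1 * 11^1 *17^( - 1)*19^1*43^( - 1)*173^1*4493^ ( - 1) 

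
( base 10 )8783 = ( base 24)F5N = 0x224F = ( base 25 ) e18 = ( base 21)jj5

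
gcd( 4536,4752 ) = 216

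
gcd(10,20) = 10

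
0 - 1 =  - 1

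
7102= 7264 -162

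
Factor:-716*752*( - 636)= 342442752 = 2^8 * 3^1*47^1*53^1*179^1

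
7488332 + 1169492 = 8657824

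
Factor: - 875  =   - 5^3*7^1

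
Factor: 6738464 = 2^5*19^1*11083^1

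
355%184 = 171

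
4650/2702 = 1 + 974/1351 = 1.72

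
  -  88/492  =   - 1  +  101/123 = - 0.18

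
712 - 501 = 211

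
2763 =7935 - 5172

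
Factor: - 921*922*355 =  -301452510 = - 2^1*3^1*5^1*71^1*307^1 * 461^1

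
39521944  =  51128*773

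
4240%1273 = 421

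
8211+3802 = 12013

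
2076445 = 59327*35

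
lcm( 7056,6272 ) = 56448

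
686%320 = 46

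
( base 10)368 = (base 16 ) 170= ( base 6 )1412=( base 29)ck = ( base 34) AS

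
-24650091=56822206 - 81472297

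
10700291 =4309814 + 6390477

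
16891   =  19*889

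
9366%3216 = 2934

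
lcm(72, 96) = 288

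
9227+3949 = 13176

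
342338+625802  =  968140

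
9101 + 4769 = 13870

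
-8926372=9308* (-959)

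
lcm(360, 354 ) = 21240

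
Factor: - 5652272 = - 2^4*19^1*18593^1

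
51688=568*91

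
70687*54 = 3817098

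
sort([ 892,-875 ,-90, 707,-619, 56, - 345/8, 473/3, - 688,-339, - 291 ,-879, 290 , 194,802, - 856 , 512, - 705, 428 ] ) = [-879,-875 ,-856, - 705 , - 688,- 619, - 339, - 291,-90,  -  345/8,56, 473/3 , 194,290, 428, 512, 707,802,892] 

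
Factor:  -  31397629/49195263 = -3^( - 1)*13^( - 1)*17^( - 1)*74201^( - 1 )*31397629^1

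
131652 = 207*636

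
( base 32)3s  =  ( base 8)174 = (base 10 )124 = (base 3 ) 11121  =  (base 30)44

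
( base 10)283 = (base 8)433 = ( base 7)553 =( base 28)a3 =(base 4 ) 10123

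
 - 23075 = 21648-44723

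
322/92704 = 161/46352 = 0.00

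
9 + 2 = 11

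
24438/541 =45+93/541 = 45.17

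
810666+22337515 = 23148181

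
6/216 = 1/36 = 0.03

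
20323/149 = 20323/149 = 136.40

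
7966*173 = 1378118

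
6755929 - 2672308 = 4083621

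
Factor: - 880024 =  - 2^3*41^1*2683^1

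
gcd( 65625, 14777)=7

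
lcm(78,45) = 1170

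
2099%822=455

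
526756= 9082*58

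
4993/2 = 2496 + 1/2 = 2496.50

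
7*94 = 658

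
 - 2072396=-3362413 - -1290017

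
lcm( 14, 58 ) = 406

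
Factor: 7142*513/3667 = 2^1*3^3*193^ ( - 1 ) * 3571^1  =  192834/193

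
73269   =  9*8141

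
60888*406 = 24720528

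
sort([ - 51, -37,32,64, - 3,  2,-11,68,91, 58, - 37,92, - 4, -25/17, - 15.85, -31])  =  [ - 51,  -  37, -37, - 31 , - 15.85, - 11, - 4,  -  3,  -  25/17,2, 32, 58,  64,68,91,92]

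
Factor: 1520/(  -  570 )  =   - 2^3*3^( - 1) = -  8/3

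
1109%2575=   1109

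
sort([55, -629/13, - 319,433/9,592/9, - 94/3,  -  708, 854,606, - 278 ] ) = [ - 708  , - 319, - 278 , - 629/13 , - 94/3, 433/9, 55  ,  592/9,606, 854 ] 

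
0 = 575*0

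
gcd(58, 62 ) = 2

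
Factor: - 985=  - 5^1*197^1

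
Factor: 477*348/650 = 2^1*3^3 * 5^( - 2)*13^ ( - 1 )*29^1*53^1 = 82998/325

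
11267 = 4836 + 6431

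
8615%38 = 27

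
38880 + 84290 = 123170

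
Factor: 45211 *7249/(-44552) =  - 2^ ( - 3)*11^1*29^1*659^1*1559^1*5569^( - 1)=- 327734539/44552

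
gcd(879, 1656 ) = 3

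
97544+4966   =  102510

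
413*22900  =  9457700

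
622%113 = 57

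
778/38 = 389/19 = 20.47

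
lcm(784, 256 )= 12544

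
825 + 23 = 848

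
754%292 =170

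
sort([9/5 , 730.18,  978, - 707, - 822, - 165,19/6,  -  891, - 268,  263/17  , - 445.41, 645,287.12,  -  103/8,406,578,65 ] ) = [ - 891, - 822,-707, - 445.41, - 268 , - 165, - 103/8, 9/5, 19/6,263/17 , 65,287.12, 406, 578,  645,  730.18, 978]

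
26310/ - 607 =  - 44+398/607 = - 43.34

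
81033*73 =5915409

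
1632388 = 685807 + 946581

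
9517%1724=897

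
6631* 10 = 66310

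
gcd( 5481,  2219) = 7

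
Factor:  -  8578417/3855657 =-3^( - 1) *13^(- 1 )*109^( - 1)* 907^(-1)*8578417^1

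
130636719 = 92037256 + 38599463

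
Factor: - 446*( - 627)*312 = 87248304 = 2^4*3^2*11^1*13^1*19^1*223^1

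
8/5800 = 1/725 = 0.00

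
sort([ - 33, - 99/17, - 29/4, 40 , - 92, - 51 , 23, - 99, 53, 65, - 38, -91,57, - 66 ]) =[-99,-92,-91 ,-66,-51,-38,-33, - 29/4,-99/17, 23, 40, 53,57,65] 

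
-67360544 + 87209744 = 19849200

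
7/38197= 7/38197= 0.00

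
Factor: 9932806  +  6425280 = 2^1 * 1511^1 * 5413^1  =  16358086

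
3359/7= 3359/7= 479.86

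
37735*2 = 75470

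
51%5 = 1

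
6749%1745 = 1514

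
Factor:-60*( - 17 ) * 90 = 2^3 * 3^3 * 5^2*17^1 = 91800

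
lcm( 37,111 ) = 111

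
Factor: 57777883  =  17^1*71^1 * 47869^1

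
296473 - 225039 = 71434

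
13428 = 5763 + 7665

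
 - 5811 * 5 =-29055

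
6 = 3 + 3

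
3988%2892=1096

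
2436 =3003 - 567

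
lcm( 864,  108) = 864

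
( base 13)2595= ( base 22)B1F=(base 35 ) 4D6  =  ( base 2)1010011110001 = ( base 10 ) 5361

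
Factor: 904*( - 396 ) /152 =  - 44748/19 = -2^2*3^2 *11^1*19^( - 1)*113^1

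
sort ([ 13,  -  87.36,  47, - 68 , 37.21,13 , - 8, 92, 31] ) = [  -  87.36, - 68, -8 , 13,13, 31,  37.21,47 , 92 ] 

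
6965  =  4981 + 1984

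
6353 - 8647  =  -2294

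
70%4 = 2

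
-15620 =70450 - 86070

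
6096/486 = 1016/81 = 12.54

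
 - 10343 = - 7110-3233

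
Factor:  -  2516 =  - 2^2*17^1* 37^1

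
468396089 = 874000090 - 405604001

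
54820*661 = 36236020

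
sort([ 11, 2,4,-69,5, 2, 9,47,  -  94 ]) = [ -94, -69 , 2, 2,4, 5,9,11, 47]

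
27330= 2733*10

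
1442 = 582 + 860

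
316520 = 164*1930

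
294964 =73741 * 4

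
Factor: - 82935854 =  -2^1*173^1 *239699^1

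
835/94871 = 835/94871=0.01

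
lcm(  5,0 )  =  0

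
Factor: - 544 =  - 2^5*17^1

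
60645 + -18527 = 42118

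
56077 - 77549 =-21472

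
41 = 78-37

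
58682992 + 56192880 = 114875872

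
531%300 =231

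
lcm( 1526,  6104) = 6104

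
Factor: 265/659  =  5^1*53^1*659^( - 1) 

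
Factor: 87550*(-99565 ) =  - 8716915750 = - 2^1*5^3*17^1 * 103^1*19913^1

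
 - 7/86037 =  - 1 + 12290/12291 = - 0.00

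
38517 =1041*37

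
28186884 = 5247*5372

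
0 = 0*132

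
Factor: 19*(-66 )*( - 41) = 51414 = 2^1*3^1 *11^1*19^1* 41^1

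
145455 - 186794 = - 41339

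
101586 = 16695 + 84891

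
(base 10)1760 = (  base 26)2FI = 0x6e0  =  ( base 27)2b5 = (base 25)2ka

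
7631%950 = 31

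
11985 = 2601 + 9384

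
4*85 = 340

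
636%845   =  636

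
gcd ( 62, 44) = 2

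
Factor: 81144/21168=23/6 = 2^(-1 )*3^(-1)*23^1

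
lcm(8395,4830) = 352590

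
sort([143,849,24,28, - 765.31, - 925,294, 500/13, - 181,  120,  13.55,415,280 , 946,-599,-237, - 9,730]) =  [-925,-765.31,-599, -237, - 181, - 9,13.55,  24,28, 500/13, 120, 143,280, 294,415 , 730,849,946]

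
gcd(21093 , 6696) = 3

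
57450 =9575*6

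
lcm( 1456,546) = 4368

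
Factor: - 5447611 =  - 13^1*419047^1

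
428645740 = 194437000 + 234208740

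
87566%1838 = 1180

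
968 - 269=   699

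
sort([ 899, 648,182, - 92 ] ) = [ - 92,182,648, 899] 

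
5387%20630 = 5387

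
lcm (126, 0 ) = 0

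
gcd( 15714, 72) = 18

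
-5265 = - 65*81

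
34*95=3230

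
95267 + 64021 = 159288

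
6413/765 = 6413/765 = 8.38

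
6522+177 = 6699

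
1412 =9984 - 8572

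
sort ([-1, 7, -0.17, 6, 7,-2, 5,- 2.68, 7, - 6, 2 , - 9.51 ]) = [ - 9.51 , - 6, - 2.68,  -  2, - 1, - 0.17, 2 , 5,6,  7, 7, 7 ] 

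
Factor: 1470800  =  2^4*5^2*3677^1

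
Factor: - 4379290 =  - 2^1*5^1*29^1*15101^1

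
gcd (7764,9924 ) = 12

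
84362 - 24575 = 59787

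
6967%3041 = 885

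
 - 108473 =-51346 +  - 57127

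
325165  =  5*65033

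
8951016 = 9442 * 948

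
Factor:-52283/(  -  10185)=77/15 = 3^(-1 )*5^(-1)*7^1 * 11^1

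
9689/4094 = 2 + 1501/4094 = 2.37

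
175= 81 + 94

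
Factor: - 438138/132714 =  - 73^(-1) *241^1 = -241/73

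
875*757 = 662375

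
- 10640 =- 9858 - 782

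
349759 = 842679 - 492920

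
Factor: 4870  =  2^1*5^1 * 487^1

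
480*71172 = 34162560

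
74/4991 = 74/4991 = 0.01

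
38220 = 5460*7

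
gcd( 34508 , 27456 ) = 4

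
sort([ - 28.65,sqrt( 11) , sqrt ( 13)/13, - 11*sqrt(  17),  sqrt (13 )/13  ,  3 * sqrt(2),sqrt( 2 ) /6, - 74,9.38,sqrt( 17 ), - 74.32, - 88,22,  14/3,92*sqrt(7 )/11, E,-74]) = [-88,-74.32,-74,  -  74, - 11 * sqrt( 17) , - 28.65,sqrt ( 2)/6,sqrt (13 )/13, sqrt( 13 )/13,  E,sqrt(11),sqrt ( 17), 3*sqrt(2),14/3,9.38, 22,92*sqrt( 7) /11 ]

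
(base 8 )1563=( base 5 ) 12013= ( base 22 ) 1I3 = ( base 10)883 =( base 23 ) 1F9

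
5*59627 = 298135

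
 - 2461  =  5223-7684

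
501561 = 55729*9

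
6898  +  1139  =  8037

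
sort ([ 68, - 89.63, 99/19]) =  [ - 89.63,99/19,68] 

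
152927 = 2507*61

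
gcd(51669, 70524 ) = 9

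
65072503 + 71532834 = 136605337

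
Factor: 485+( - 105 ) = 380  =  2^2* 5^1*19^1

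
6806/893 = 6806/893 = 7.62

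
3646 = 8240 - 4594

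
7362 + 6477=13839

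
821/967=821/967 = 0.85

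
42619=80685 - 38066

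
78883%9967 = 9114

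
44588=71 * 628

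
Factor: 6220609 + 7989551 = 14210160 = 2^4*3^1*5^1 * 59209^1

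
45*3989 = 179505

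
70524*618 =43583832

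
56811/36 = 18937/12  =  1578.08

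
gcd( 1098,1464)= 366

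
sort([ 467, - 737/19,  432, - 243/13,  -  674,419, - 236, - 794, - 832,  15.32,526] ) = [ -832, - 794, - 674, - 236,- 737/19, - 243/13, 15.32, 419,432,  467 , 526] 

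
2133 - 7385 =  - 5252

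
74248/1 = 74248 = 74248.00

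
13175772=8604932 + 4570840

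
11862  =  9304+2558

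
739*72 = 53208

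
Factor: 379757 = 7^1 * 54251^1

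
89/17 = 89/17 = 5.24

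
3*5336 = 16008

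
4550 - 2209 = 2341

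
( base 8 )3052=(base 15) 703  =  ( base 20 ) 3ii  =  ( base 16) 62A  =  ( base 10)1578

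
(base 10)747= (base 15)34c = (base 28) QJ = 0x2EB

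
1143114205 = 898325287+244788918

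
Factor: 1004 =2^2*251^1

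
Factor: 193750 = 2^1 *5^5*31^1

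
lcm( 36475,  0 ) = 0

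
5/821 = 5/821 =0.01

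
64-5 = 59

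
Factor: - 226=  - 2^1*113^1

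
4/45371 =4/45371  =  0.00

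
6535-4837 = 1698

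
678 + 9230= 9908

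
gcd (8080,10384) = 16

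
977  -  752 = 225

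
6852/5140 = 1713/1285= 1.33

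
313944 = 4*78486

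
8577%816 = 417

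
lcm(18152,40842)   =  163368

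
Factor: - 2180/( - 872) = 2^(  -  1)*5^1 = 5/2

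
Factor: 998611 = 263^1*3797^1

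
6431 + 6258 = 12689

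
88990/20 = 4449 + 1/2 = 4449.50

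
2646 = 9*294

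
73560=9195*8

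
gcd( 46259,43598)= 1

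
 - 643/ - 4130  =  643/4130 = 0.16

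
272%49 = 27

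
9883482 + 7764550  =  17648032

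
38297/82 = 467 + 3/82 = 467.04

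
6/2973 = 2/991 = 0.00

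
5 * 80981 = 404905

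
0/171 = 0 = 0.00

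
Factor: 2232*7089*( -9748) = -154239172704 = - 2^5*3^3* 17^1 *31^1*139^1*2437^1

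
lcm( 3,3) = 3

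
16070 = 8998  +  7072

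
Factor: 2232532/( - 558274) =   -  1116266/279137  =  - 2^1 *41^1*13613^1*279137^ (  -  1 )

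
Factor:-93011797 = - 93011797^1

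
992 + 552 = 1544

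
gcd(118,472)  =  118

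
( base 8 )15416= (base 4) 1230032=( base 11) 5227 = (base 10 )6926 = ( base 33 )6BT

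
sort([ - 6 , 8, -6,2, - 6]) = [  -  6, - 6, - 6, 2,8 ] 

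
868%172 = 8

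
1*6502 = 6502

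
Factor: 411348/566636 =3^1 *7^(-3 ) * 83^1 = 249/343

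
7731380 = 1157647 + 6573733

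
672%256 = 160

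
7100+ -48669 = -41569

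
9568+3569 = 13137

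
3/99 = 1/33 = 0.03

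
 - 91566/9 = - 10174 = -10174.00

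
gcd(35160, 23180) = 20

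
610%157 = 139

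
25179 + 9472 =34651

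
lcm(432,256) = 6912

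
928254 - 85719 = 842535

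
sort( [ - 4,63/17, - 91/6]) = [ - 91/6 , -4, 63/17 ]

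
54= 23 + 31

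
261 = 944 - 683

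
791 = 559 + 232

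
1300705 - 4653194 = - 3352489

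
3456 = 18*192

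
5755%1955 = 1845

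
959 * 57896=55522264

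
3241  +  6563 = 9804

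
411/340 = 411/340=1.21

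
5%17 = 5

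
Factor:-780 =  - 2^2*3^1*5^1 * 13^1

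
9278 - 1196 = 8082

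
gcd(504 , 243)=9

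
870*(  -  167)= - 145290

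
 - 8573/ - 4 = 2143 + 1/4 = 2143.25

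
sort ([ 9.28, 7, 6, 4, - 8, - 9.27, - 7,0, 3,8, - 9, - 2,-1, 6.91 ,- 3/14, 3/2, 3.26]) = [ - 9.27, - 9, - 8, -7 ,- 2, - 1, - 3/14,0,3/2, 3,3.26,4, 6,  6.91, 7,8,9.28 ] 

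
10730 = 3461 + 7269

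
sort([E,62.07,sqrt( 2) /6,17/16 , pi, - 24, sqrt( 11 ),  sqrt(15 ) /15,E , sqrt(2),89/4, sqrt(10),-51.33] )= [ - 51.33,-24, sqrt(2 ) /6,  sqrt(15 )/15,17/16,sqrt(2 ), E, E,pi , sqrt(10),sqrt(11),89/4,62.07]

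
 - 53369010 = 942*( - 56655)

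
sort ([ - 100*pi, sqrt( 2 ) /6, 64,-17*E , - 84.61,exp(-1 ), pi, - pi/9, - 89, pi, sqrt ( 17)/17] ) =[ - 100*pi, - 89, - 84.61,  -  17*E, - pi/9,sqrt (2) /6, sqrt( 17)/17,  exp( - 1 ), pi, pi, 64 ]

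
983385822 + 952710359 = 1936096181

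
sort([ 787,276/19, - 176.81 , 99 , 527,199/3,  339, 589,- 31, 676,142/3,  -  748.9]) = [ - 748.9,-176.81 , - 31,  276/19,  142/3 , 199/3,99 , 339, 527, 589, 676,787] 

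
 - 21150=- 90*235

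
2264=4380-2116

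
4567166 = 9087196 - 4520030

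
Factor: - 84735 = -3^2*5^1*7^1*269^1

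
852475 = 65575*13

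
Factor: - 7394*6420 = - 2^3*3^1*5^1*107^1*3697^1 = - 47469480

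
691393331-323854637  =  367538694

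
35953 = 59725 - 23772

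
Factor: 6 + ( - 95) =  - 89 = - 89^1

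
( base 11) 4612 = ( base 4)1132233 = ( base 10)6063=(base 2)1011110101111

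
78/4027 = 78/4027=0.02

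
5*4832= 24160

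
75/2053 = 75/2053 = 0.04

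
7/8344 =1/1192  =  0.00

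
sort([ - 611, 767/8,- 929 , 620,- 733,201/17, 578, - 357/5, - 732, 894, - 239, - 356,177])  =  [ -929 , - 733, - 732,-611, - 356 , - 239, -357/5,201/17,767/8 , 177 , 578,620, 894]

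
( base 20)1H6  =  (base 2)1011101010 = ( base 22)1BK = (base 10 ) 746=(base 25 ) 14L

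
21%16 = 5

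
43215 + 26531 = 69746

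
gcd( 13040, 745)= 5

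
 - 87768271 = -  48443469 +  - 39324802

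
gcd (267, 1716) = 3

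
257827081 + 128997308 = 386824389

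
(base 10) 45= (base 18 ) 29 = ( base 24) 1l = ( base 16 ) 2d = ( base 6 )113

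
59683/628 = 95  +  23/628= 95.04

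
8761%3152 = 2457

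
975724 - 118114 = 857610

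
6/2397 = 2/799 = 0.00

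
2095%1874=221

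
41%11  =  8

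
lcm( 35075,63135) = 315675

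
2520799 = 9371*269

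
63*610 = 38430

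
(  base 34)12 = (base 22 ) 1e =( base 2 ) 100100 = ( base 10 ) 36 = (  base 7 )51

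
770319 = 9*85591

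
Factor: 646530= 2^1 *3^1* 5^1 * 23^1 * 937^1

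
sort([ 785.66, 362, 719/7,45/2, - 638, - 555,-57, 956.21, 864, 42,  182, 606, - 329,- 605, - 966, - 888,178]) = [ - 966,  -  888,-638, - 605,  -  555,-329, - 57  ,  45/2,42, 719/7, 178, 182,  362, 606, 785.66,864, 956.21]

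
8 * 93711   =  749688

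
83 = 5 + 78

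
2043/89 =2043/89= 22.96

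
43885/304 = 43885/304 = 144.36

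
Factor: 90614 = 2^1*45307^1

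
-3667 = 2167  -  5834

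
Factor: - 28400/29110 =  - 2^3*5^1*41^( - 1 ) = - 40/41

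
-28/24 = -2+5/6  =  - 1.17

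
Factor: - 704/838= -352/419 = - 2^5*11^1*419^( - 1 ) 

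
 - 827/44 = -19 + 9/44 = - 18.80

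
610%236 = 138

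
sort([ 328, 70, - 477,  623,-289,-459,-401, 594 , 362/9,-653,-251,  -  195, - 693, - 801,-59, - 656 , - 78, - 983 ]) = [ - 983, - 801,-693,- 656, - 653, - 477, - 459,-401, - 289,-251, - 195,  -  78, - 59, 362/9, 70, 328, 594 , 623 ] 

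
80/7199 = 80/7199 = 0.01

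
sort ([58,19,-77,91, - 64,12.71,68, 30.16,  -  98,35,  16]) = [- 98, - 77, - 64, 12.71, 16,19,30.16,35,  58,68, 91 ] 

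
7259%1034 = 21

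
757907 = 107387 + 650520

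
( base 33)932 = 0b10011010101110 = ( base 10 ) 9902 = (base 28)CHI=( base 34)8j8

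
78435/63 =1245 = 1245.00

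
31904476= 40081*796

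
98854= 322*307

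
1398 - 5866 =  - 4468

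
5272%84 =64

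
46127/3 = 15375 + 2/3=15375.67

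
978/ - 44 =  - 489/22 = - 22.23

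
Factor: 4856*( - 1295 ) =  - 2^3*5^1*7^1*37^1 *607^1 = - 6288520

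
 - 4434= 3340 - 7774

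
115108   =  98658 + 16450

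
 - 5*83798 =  - 418990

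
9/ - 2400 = -3/800=- 0.00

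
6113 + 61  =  6174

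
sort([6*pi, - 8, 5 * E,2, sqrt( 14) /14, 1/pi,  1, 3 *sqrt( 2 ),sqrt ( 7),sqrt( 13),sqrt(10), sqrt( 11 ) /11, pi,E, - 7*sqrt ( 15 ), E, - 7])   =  [ - 7*sqrt (15), - 8, - 7,sqrt( 14 ) /14,sqrt( 11)/11, 1/pi,1,2,sqrt (7),E,  E,pi , sqrt( 10 ), sqrt(13 ) , 3*sqrt(2),5 * E,6*pi ] 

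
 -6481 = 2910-9391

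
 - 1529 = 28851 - 30380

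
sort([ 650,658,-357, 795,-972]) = [ - 972 , - 357 , 650,658, 795]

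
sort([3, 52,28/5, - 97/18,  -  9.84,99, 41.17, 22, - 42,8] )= [ -42, - 9.84 , - 97/18,3, 28/5, 8,  22,  41.17, 52, 99] 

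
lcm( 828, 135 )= 12420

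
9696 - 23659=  - 13963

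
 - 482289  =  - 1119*431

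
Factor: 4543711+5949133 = 10492844=2^2 * 47^1 * 55813^1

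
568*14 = 7952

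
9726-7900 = 1826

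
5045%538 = 203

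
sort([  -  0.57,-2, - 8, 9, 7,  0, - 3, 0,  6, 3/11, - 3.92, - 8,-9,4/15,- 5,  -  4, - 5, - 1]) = [- 9, - 8, - 8,-5,  -  5, - 4, - 3.92, - 3,  -  2, - 1, - 0.57,0,0, 4/15, 3/11, 6,7, 9 ] 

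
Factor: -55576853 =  - 41^1*1355533^1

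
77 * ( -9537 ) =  - 734349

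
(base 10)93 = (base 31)30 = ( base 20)4d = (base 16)5D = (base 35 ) 2n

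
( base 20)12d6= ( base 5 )242231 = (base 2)10001101101010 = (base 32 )8RA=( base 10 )9066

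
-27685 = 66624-94309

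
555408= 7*79344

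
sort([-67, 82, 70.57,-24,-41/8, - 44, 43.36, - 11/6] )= [ - 67,-44, - 24 , - 41/8 , - 11/6, 43.36, 70.57, 82 ]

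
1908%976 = 932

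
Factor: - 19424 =-2^5*607^1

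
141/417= 47/139=0.34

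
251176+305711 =556887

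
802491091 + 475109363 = 1277600454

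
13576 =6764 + 6812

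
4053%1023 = 984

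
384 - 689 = - 305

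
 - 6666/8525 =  - 606/775  =  - 0.78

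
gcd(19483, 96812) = 1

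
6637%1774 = 1315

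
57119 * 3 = 171357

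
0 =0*410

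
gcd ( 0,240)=240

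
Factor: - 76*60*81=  -2^4*3^5*5^1*19^1 = -369360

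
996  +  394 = 1390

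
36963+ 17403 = 54366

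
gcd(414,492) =6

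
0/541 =0 = 0.00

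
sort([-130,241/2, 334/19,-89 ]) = [ - 130,  -  89,334/19,241/2]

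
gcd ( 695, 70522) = 1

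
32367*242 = 7832814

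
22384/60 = 373 + 1/15 = 373.07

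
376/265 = 376/265=1.42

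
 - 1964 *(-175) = 343700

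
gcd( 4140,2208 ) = 276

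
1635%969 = 666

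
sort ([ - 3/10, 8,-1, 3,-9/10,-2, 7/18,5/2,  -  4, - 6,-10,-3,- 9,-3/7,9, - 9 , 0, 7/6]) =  [  -  10, - 9, - 9,-6, - 4, - 3 ,-2, - 1, - 9/10,-3/7,-3/10, 0,  7/18,7/6, 5/2, 3, 8,9]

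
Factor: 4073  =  4073^1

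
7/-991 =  - 7/991 = - 0.01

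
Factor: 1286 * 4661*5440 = 2^7 * 5^1*17^1 * 59^1*79^1*643^1  =  32607610240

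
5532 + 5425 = 10957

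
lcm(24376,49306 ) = 2169464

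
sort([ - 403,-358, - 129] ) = [ - 403,-358, - 129 ]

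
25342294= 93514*271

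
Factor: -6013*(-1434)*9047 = 2^1*3^1*7^1*83^1*109^1*239^1*859^1 = 78009042174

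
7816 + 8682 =16498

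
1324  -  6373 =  - 5049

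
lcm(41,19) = 779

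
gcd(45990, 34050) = 30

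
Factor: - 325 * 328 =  - 2^3*5^2*13^1 * 41^1= -106600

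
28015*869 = 24345035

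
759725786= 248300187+511425599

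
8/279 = 8/279 = 0.03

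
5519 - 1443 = 4076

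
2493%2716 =2493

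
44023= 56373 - 12350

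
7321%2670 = 1981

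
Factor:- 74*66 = - 2^2 * 3^1*11^1*37^1 =-4884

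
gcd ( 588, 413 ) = 7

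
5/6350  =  1/1270 = 0.00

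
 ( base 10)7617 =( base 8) 16701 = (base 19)121H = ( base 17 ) 1961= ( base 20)j0h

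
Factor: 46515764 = 2^2*11628941^1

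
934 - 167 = 767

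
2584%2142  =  442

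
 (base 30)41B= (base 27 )4QN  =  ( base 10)3641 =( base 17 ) ca3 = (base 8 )7071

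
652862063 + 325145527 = 978007590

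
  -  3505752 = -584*6003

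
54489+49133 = 103622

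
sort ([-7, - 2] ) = [ - 7,-2]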